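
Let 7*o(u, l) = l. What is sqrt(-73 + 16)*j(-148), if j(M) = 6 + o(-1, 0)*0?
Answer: 6*I*sqrt(57) ≈ 45.299*I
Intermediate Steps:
o(u, l) = l/7
j(M) = 6 (j(M) = 6 + ((1/7)*0)*0 = 6 + 0*0 = 6 + 0 = 6)
sqrt(-73 + 16)*j(-148) = sqrt(-73 + 16)*6 = sqrt(-57)*6 = (I*sqrt(57))*6 = 6*I*sqrt(57)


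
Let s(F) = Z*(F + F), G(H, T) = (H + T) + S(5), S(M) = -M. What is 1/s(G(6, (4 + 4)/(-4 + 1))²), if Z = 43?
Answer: 9/2150 ≈ 0.0041860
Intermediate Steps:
G(H, T) = -5 + H + T (G(H, T) = (H + T) - 1*5 = (H + T) - 5 = -5 + H + T)
s(F) = 86*F (s(F) = 43*(F + F) = 43*(2*F) = 86*F)
1/s(G(6, (4 + 4)/(-4 + 1))²) = 1/(86*(-5 + 6 + (4 + 4)/(-4 + 1))²) = 1/(86*(-5 + 6 + 8/(-3))²) = 1/(86*(-5 + 6 + 8*(-⅓))²) = 1/(86*(-5 + 6 - 8/3)²) = 1/(86*(-5/3)²) = 1/(86*(25/9)) = 1/(2150/9) = 9/2150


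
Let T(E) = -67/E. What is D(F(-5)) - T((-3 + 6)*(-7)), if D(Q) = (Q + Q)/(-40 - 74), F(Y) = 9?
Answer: -1336/399 ≈ -3.3484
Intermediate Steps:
D(Q) = -Q/57 (D(Q) = (2*Q)/(-114) = (2*Q)*(-1/114) = -Q/57)
D(F(-5)) - T((-3 + 6)*(-7)) = -1/57*9 - (-67)/((-3 + 6)*(-7)) = -3/19 - (-67)/(3*(-7)) = -3/19 - (-67)/(-21) = -3/19 - (-67)*(-1)/21 = -3/19 - 1*67/21 = -3/19 - 67/21 = -1336/399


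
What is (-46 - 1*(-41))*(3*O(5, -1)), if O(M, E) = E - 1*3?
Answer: 60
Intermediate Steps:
O(M, E) = -3 + E (O(M, E) = E - 3 = -3 + E)
(-46 - 1*(-41))*(3*O(5, -1)) = (-46 - 1*(-41))*(3*(-3 - 1)) = (-46 + 41)*(3*(-4)) = -5*(-12) = 60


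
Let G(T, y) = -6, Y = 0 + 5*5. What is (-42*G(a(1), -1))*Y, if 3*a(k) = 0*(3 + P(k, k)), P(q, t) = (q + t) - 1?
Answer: 6300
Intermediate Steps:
P(q, t) = -1 + q + t
a(k) = 0 (a(k) = (0*(3 + (-1 + k + k)))/3 = (0*(3 + (-1 + 2*k)))/3 = (0*(2 + 2*k))/3 = (⅓)*0 = 0)
Y = 25 (Y = 0 + 25 = 25)
(-42*G(a(1), -1))*Y = -42*(-6)*25 = 252*25 = 6300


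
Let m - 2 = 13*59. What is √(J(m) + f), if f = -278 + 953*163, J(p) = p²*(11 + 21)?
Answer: √19078613 ≈ 4367.9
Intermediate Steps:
m = 769 (m = 2 + 13*59 = 2 + 767 = 769)
J(p) = 32*p² (J(p) = p²*32 = 32*p²)
f = 155061 (f = -278 + 155339 = 155061)
√(J(m) + f) = √(32*769² + 155061) = √(32*591361 + 155061) = √(18923552 + 155061) = √19078613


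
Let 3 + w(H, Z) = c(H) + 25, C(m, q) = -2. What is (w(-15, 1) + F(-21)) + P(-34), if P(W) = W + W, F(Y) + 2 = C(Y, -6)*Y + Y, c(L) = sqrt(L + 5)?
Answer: -27 + I*sqrt(10) ≈ -27.0 + 3.1623*I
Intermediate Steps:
c(L) = sqrt(5 + L)
w(H, Z) = 22 + sqrt(5 + H) (w(H, Z) = -3 + (sqrt(5 + H) + 25) = -3 + (25 + sqrt(5 + H)) = 22 + sqrt(5 + H))
F(Y) = -2 - Y (F(Y) = -2 + (-2*Y + Y) = -2 - Y)
P(W) = 2*W
(w(-15, 1) + F(-21)) + P(-34) = ((22 + sqrt(5 - 15)) + (-2 - 1*(-21))) + 2*(-34) = ((22 + sqrt(-10)) + (-2 + 21)) - 68 = ((22 + I*sqrt(10)) + 19) - 68 = (41 + I*sqrt(10)) - 68 = -27 + I*sqrt(10)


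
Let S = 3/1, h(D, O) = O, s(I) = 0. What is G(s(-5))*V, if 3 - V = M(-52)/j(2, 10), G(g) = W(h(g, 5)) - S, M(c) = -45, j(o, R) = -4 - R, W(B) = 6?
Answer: -9/14 ≈ -0.64286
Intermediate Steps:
S = 3 (S = 3*1 = 3)
G(g) = 3 (G(g) = 6 - 1*3 = 6 - 3 = 3)
V = -3/14 (V = 3 - (-45)/(-4 - 1*10) = 3 - (-45)/(-4 - 10) = 3 - (-45)/(-14) = 3 - (-45)*(-1)/14 = 3 - 1*45/14 = 3 - 45/14 = -3/14 ≈ -0.21429)
G(s(-5))*V = 3*(-3/14) = -9/14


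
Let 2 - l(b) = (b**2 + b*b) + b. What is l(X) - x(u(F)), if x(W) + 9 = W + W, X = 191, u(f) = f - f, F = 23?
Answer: -73142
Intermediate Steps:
u(f) = 0
l(b) = 2 - b - 2*b**2 (l(b) = 2 - ((b**2 + b*b) + b) = 2 - ((b**2 + b**2) + b) = 2 - (2*b**2 + b) = 2 - (b + 2*b**2) = 2 + (-b - 2*b**2) = 2 - b - 2*b**2)
x(W) = -9 + 2*W (x(W) = -9 + (W + W) = -9 + 2*W)
l(X) - x(u(F)) = (2 - 1*191 - 2*191**2) - (-9 + 2*0) = (2 - 191 - 2*36481) - (-9 + 0) = (2 - 191 - 72962) - 1*(-9) = -73151 + 9 = -73142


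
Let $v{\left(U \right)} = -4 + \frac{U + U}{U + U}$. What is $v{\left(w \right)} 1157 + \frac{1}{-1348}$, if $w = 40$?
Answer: $- \frac{4678909}{1348} \approx -3471.0$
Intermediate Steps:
$v{\left(U \right)} = -3$ ($v{\left(U \right)} = -4 + \frac{2 U}{2 U} = -4 + 2 U \frac{1}{2 U} = -4 + 1 = -3$)
$v{\left(w \right)} 1157 + \frac{1}{-1348} = \left(-3\right) 1157 + \frac{1}{-1348} = -3471 - \frac{1}{1348} = - \frac{4678909}{1348}$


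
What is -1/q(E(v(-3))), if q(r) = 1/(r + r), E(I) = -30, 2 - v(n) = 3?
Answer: 60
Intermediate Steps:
v(n) = -1 (v(n) = 2 - 1*3 = 2 - 3 = -1)
q(r) = 1/(2*r)
-1/q(E(v(-3))) = -1/((1/2)/(-30)) = -1/((1/2)*(-1/30)) = -1/(-1/60) = -1*(-60) = 60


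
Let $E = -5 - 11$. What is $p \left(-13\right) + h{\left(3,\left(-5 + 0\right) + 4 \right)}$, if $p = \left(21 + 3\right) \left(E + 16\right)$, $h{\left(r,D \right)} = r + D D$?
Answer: $4$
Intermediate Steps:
$E = -16$
$h{\left(r,D \right)} = r + D^{2}$
$p = 0$ ($p = \left(21 + 3\right) \left(-16 + 16\right) = 24 \cdot 0 = 0$)
$p \left(-13\right) + h{\left(3,\left(-5 + 0\right) + 4 \right)} = 0 \left(-13\right) + \left(3 + \left(\left(-5 + 0\right) + 4\right)^{2}\right) = 0 + \left(3 + \left(-5 + 4\right)^{2}\right) = 0 + \left(3 + \left(-1\right)^{2}\right) = 0 + \left(3 + 1\right) = 0 + 4 = 4$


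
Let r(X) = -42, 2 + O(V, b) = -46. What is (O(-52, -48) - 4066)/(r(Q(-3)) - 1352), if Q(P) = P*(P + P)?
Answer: 121/41 ≈ 2.9512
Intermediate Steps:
O(V, b) = -48 (O(V, b) = -2 - 46 = -48)
Q(P) = 2*P² (Q(P) = P*(2*P) = 2*P²)
(O(-52, -48) - 4066)/(r(Q(-3)) - 1352) = (-48 - 4066)/(-42 - 1352) = -4114/(-1394) = -4114*(-1/1394) = 121/41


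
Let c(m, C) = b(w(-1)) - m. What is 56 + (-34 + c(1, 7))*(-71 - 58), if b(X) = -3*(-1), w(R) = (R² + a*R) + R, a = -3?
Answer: 4184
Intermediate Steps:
w(R) = R² - 2*R (w(R) = (R² - 3*R) + R = R² - 2*R)
b(X) = 3
c(m, C) = 3 - m
56 + (-34 + c(1, 7))*(-71 - 58) = 56 + (-34 + (3 - 1*1))*(-71 - 58) = 56 + (-34 + (3 - 1))*(-129) = 56 + (-34 + 2)*(-129) = 56 - 32*(-129) = 56 + 4128 = 4184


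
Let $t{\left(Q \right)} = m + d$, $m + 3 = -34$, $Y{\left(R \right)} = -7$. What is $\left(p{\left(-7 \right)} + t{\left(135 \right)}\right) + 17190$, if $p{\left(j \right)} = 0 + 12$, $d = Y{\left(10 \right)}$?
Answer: $17158$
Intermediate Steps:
$m = -37$ ($m = -3 - 34 = -37$)
$d = -7$
$p{\left(j \right)} = 12$
$t{\left(Q \right)} = -44$ ($t{\left(Q \right)} = -37 - 7 = -44$)
$\left(p{\left(-7 \right)} + t{\left(135 \right)}\right) + 17190 = \left(12 - 44\right) + 17190 = -32 + 17190 = 17158$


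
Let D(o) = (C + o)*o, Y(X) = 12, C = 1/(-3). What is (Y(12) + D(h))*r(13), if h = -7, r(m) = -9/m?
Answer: -570/13 ≈ -43.846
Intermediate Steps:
C = -⅓ ≈ -0.33333
D(o) = o*(-⅓ + o) (D(o) = (-⅓ + o)*o = o*(-⅓ + o))
(Y(12) + D(h))*r(13) = (12 - 7*(-⅓ - 7))*(-9/13) = (12 - 7*(-22/3))*(-9*1/13) = (12 + 154/3)*(-9/13) = (190/3)*(-9/13) = -570/13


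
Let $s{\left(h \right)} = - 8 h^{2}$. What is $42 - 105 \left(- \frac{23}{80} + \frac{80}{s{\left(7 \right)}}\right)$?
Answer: $\frac{10485}{112} \approx 93.616$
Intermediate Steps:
$42 - 105 \left(- \frac{23}{80} + \frac{80}{s{\left(7 \right)}}\right) = 42 - 105 \left(- \frac{23}{80} + \frac{80}{\left(-8\right) 7^{2}}\right) = 42 - 105 \left(\left(-23\right) \frac{1}{80} + \frac{80}{\left(-8\right) 49}\right) = 42 - 105 \left(- \frac{23}{80} + \frac{80}{-392}\right) = 42 - 105 \left(- \frac{23}{80} + 80 \left(- \frac{1}{392}\right)\right) = 42 - 105 \left(- \frac{23}{80} - \frac{10}{49}\right) = 42 - - \frac{5781}{112} = 42 + \frac{5781}{112} = \frac{10485}{112}$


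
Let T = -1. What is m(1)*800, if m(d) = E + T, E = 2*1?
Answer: 800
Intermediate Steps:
E = 2
m(d) = 1 (m(d) = 2 - 1 = 1)
m(1)*800 = 1*800 = 800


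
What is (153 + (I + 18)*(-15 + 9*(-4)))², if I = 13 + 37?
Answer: 10989225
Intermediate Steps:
I = 50
(153 + (I + 18)*(-15 + 9*(-4)))² = (153 + (50 + 18)*(-15 + 9*(-4)))² = (153 + 68*(-15 - 36))² = (153 + 68*(-51))² = (153 - 3468)² = (-3315)² = 10989225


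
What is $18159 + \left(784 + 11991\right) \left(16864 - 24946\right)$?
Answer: $-103229391$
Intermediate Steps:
$18159 + \left(784 + 11991\right) \left(16864 - 24946\right) = 18159 + 12775 \left(-8082\right) = 18159 - 103247550 = -103229391$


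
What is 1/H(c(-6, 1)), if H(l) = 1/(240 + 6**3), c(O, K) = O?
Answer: 456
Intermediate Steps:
H(l) = 1/456 (H(l) = 1/(240 + 216) = 1/456)
1/H(c(-6, 1)) = 1/(1/456) = 456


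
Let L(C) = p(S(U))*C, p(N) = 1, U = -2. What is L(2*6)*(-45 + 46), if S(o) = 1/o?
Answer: 12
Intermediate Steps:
L(C) = C (L(C) = 1*C = C)
L(2*6)*(-45 + 46) = (2*6)*(-45 + 46) = 12*1 = 12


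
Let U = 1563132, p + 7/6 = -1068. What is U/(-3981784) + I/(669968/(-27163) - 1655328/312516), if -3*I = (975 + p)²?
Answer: 37316461279191107401/379771698527913888 ≈ 98.260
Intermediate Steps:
p = -6415/6 (p = -7/6 - 1068 = -6415/6 ≈ -1069.2)
I = -319225/108 (I = -(975 - 6415/6)²/3 = -(-565/6)²/3 = -⅓*319225/36 = -319225/108 ≈ -2955.8)
U/(-3981784) + I/(669968/(-27163) - 1655328/312516) = 1563132/(-3981784) - 319225/(108*(669968/(-27163) - 1655328/312516)) = 1563132*(-1/3981784) - 319225/(108*(669968*(-1/27163) - 1655328*1/312516)) = -390783/995446 - 319225/(108*(-669968/27163 - 137944/26043)) = -390783/995446 - 319225/(108*(-21194949496/707406009)) = -390783/995446 - 319225/108*(-707406009/21194949496) = -390783/995446 + 75273894407675/763018181856 = 37316461279191107401/379771698527913888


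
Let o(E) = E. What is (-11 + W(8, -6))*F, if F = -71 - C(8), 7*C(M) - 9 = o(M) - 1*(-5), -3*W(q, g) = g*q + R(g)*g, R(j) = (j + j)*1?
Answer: 9861/7 ≈ 1408.7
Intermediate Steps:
R(j) = 2*j (R(j) = (2*j)*1 = 2*j)
W(q, g) = -2*g²/3 - g*q/3 (W(q, g) = -(g*q + (2*g)*g)/3 = -(g*q + 2*g²)/3 = -(2*g² + g*q)/3 = -2*g²/3 - g*q/3)
C(M) = 2 + M/7 (C(M) = 9/7 + (M - 1*(-5))/7 = 9/7 + (M + 5)/7 = 9/7 + (5 + M)/7 = 9/7 + (5/7 + M/7) = 2 + M/7)
F = -519/7 (F = -71 - (2 + (⅐)*8) = -71 - (2 + 8/7) = -71 - 1*22/7 = -71 - 22/7 = -519/7 ≈ -74.143)
(-11 + W(8, -6))*F = (-11 - ⅓*(-6)*(8 + 2*(-6)))*(-519/7) = (-11 - ⅓*(-6)*(8 - 12))*(-519/7) = (-11 - ⅓*(-6)*(-4))*(-519/7) = (-11 - 8)*(-519/7) = -19*(-519/7) = 9861/7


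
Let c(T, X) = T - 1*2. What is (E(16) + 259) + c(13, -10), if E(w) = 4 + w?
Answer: 290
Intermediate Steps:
c(T, X) = -2 + T (c(T, X) = T - 2 = -2 + T)
(E(16) + 259) + c(13, -10) = ((4 + 16) + 259) + (-2 + 13) = (20 + 259) + 11 = 279 + 11 = 290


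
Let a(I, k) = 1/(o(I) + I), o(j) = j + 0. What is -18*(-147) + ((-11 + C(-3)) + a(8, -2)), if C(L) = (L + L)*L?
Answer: 42449/16 ≈ 2653.1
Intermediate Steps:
o(j) = j
C(L) = 2*L² (C(L) = (2*L)*L = 2*L²)
a(I, k) = 1/(2*I) (a(I, k) = 1/(I + I) = 1/(2*I))
-18*(-147) + ((-11 + C(-3)) + a(8, -2)) = -18*(-147) + ((-11 + 2*(-3)²) + (½)/8) = 2646 + ((-11 + 2*9) + (½)*(⅛)) = 2646 + ((-11 + 18) + 1/16) = 2646 + (7 + 1/16) = 2646 + 113/16 = 42449/16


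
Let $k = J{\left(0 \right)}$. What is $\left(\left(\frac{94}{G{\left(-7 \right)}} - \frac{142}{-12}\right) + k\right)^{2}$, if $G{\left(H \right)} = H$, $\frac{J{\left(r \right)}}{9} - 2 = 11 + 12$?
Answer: $\frac{88040689}{1764} \approx 49910.0$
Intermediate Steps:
$J{\left(r \right)} = 225$ ($J{\left(r \right)} = 18 + 9 \left(11 + 12\right) = 18 + 9 \cdot 23 = 18 + 207 = 225$)
$k = 225$
$\left(\left(\frac{94}{G{\left(-7 \right)}} - \frac{142}{-12}\right) + k\right)^{2} = \left(\left(\frac{94}{-7} - \frac{142}{-12}\right) + 225\right)^{2} = \left(\left(94 \left(- \frac{1}{7}\right) - - \frac{71}{6}\right) + 225\right)^{2} = \left(\left(- \frac{94}{7} + \frac{71}{6}\right) + 225\right)^{2} = \left(- \frac{67}{42} + 225\right)^{2} = \left(\frac{9383}{42}\right)^{2} = \frac{88040689}{1764}$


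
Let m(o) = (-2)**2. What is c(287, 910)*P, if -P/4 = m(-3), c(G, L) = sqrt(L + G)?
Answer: -48*sqrt(133) ≈ -553.56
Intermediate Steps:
m(o) = 4
c(G, L) = sqrt(G + L)
P = -16 (P = -4*4 = -16)
c(287, 910)*P = sqrt(287 + 910)*(-16) = sqrt(1197)*(-16) = (3*sqrt(133))*(-16) = -48*sqrt(133)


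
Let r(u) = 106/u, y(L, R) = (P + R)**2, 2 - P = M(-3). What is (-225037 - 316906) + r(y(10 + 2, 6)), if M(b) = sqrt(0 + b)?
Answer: (-33058417*I - 8671088*sqrt(3))/(16*sqrt(3) + 61*I) ≈ -5.4194e+5 + 0.6543*I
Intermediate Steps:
M(b) = sqrt(b)
P = 2 - I*sqrt(3) (P = 2 - sqrt(-3) = 2 - I*sqrt(3) ≈ 2.0 - 1.732*I)
y(L, R) = (2 + R - I*sqrt(3))**2 (y(L, R) = ((2 - I*sqrt(3)) + R)**2 = (2 + R - I*sqrt(3))**2)
(-225037 - 316906) + r(y(10 + 2, 6)) = (-225037 - 316906) + 106/((2 + 6 - I*sqrt(3))**2) = -541943 + 106/((8 - I*sqrt(3))**2) = -541943 + 106/(8 - I*sqrt(3))**2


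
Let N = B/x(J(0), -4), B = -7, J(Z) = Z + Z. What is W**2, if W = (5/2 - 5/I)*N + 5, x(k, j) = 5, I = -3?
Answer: 25/36 ≈ 0.69444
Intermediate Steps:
J(Z) = 2*Z
N = -7/5 ≈ -1.4000
W = -5/6 (W = (5/2 - 5/(-3))*(-7/5) + 5 = (5*(1/2) - 5*(-1/3))*(-7/5) + 5 = (5/2 + 5/3)*(-7/5) + 5 = (25/6)*(-7/5) + 5 = -35/6 + 5 = -5/6 ≈ -0.83333)
W**2 = (-5/6)**2 = 25/36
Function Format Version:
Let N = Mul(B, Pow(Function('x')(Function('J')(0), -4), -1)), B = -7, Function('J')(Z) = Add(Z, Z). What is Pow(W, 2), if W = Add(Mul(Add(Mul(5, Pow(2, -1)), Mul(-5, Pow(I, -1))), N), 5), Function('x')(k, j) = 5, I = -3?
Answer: Rational(25, 36) ≈ 0.69444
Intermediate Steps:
Function('J')(Z) = Mul(2, Z)
N = Rational(-7, 5) (N = Mul(-7, Pow(5, -1)) = Mul(-7, Rational(1, 5)) = Rational(-7, 5) ≈ -1.4000)
W = Rational(-5, 6) (W = Add(Mul(Add(Mul(5, Pow(2, -1)), Mul(-5, Pow(-3, -1))), Rational(-7, 5)), 5) = Add(Mul(Add(Mul(5, Rational(1, 2)), Mul(-5, Rational(-1, 3))), Rational(-7, 5)), 5) = Add(Mul(Add(Rational(5, 2), Rational(5, 3)), Rational(-7, 5)), 5) = Add(Mul(Rational(25, 6), Rational(-7, 5)), 5) = Add(Rational(-35, 6), 5) = Rational(-5, 6) ≈ -0.83333)
Pow(W, 2) = Pow(Rational(-5, 6), 2) = Rational(25, 36)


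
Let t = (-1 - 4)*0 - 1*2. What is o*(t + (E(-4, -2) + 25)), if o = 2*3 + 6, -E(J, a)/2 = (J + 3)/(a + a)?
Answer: 270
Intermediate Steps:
E(J, a) = -(3 + J)/a (E(J, a) = -2*(J + 3)/(a + a) = -2*(3 + J)/(2*a) = -2*(3 + J)*1/(2*a) = -(3 + J)/a)
o = 12 (o = 6 + 6 = 12)
t = -2 (t = -5*0 - 2 = 0 - 2 = -2)
o*(t + (E(-4, -2) + 25)) = 12*(-2 + ((-3 - 1*(-4))/(-2) + 25)) = 12*(-2 + (-(-3 + 4)/2 + 25)) = 12*(-2 + (-½*1 + 25)) = 12*(-2 + (-½ + 25)) = 12*(-2 + 49/2) = 12*(45/2) = 270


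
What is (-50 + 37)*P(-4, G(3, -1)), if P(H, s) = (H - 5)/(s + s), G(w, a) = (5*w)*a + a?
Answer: -117/32 ≈ -3.6563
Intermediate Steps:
G(w, a) = a + 5*a*w (G(w, a) = 5*a*w + a = a + 5*a*w)
P(H, s) = (-5 + H)/(2*s) (P(H, s) = (-5 + H)/((2*s)) = (-5 + H)*(1/(2*s)) = (-5 + H)/(2*s))
(-50 + 37)*P(-4, G(3, -1)) = (-50 + 37)*((-5 - 4)/(2*((-(1 + 5*3))))) = -13*(-9)/(2*((-(1 + 15)))) = -13*(-9)/(2*((-1*16))) = -13*(-9)/(2*(-16)) = -13*(-1)*(-9)/(2*16) = -13*9/32 = -117/32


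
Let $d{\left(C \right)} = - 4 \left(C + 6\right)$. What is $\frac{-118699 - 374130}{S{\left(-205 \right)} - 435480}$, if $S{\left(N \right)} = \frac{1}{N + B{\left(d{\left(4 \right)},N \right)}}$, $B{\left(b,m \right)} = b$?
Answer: $\frac{120743105}{106692601} \approx 1.1317$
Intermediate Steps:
$d{\left(C \right)} = -24 - 4 C$ ($d{\left(C \right)} = - 4 \left(6 + C\right) = -24 - 4 C$)
$S{\left(N \right)} = \frac{1}{-40 + N}$ ($S{\left(N \right)} = \frac{1}{N - 40} = \frac{1}{-40 + N}$)
$\frac{-118699 - 374130}{S{\left(-205 \right)} - 435480} = \frac{-118699 - 374130}{\frac{1}{-40 - 205} - 435480} = - \frac{492829}{\frac{1}{-245} - 435480} = - \frac{492829}{- \frac{1}{245} - 435480} = - \frac{492829}{- \frac{106692601}{245}} = \left(-492829\right) \left(- \frac{245}{106692601}\right) = \frac{120743105}{106692601}$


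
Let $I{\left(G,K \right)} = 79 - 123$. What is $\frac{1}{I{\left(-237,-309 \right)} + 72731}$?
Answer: $\frac{1}{72687} \approx 1.3758 \cdot 10^{-5}$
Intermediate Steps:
$I{\left(G,K \right)} = -44$ ($I{\left(G,K \right)} = 79 - 123 = -44$)
$\frac{1}{I{\left(-237,-309 \right)} + 72731} = \frac{1}{-44 + 72731} = \frac{1}{72687}$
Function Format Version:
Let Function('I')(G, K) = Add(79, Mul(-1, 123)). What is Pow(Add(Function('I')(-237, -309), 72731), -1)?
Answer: Rational(1, 72687) ≈ 1.3758e-5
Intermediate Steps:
Function('I')(G, K) = -44 (Function('I')(G, K) = Add(79, -123) = -44)
Pow(Add(Function('I')(-237, -309), 72731), -1) = Pow(Add(-44, 72731), -1) = Pow(72687, -1) = Rational(1, 72687)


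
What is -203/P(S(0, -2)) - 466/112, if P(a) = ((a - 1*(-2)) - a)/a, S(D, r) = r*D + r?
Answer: 11135/56 ≈ 198.84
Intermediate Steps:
S(D, r) = r + D*r (S(D, r) = D*r + r = r + D*r)
P(a) = 2/a (P(a) = ((a + 2) - a)/a = ((2 + a) - a)/a = 2/a)
-203/P(S(0, -2)) - 466/112 = -203/(2/((-2*(1 + 0)))) - 466/112 = -203/(2/((-2*1))) - 466*1/112 = -203/(2/(-2)) - 233/56 = -203/(2*(-1/2)) - 233/56 = -203/(-1) - 233/56 = -203*(-1) - 233/56 = 203 - 233/56 = 11135/56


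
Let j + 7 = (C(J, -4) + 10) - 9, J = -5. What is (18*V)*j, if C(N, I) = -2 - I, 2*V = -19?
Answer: 684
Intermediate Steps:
V = -19/2 (V = (½)*(-19) = -19/2 ≈ -9.5000)
j = -4 (j = -7 + (((-2 - 1*(-4)) + 10) - 9) = -7 + (((-2 + 4) + 10) - 9) = -7 + ((2 + 10) - 9) = -7 + (12 - 9) = -7 + 3 = -4)
(18*V)*j = (18*(-19/2))*(-4) = -171*(-4) = 684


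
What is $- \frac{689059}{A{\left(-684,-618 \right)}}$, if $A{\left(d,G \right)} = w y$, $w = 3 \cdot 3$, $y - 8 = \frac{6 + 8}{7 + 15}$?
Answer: $- \frac{7579649}{855} \approx -8865.1$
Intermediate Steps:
$y = \frac{95}{11}$ ($y = 8 + \frac{6 + 8}{7 + 15} = 8 + \frac{14}{22} = 8 + 14 \cdot \frac{1}{22} = 8 + \frac{7}{11} = \frac{95}{11} \approx 8.6364$)
$w = 9$
$A{\left(d,G \right)} = \frac{855}{11}$ ($A{\left(d,G \right)} = 9 \cdot \frac{95}{11} = \frac{855}{11}$)
$- \frac{689059}{A{\left(-684,-618 \right)}} = - \frac{689059}{\frac{855}{11}} = \left(-689059\right) \frac{11}{855} = - \frac{7579649}{855}$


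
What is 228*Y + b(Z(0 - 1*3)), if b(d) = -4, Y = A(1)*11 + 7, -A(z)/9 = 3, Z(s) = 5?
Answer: -66124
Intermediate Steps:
A(z) = -27 (A(z) = -9*3 = -27)
Y = -290 (Y = -27*11 + 7 = -297 + 7 = -290)
228*Y + b(Z(0 - 1*3)) = 228*(-290) - 4 = -66120 - 4 = -66124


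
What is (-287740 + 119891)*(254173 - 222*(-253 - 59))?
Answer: -54288577013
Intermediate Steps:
(-287740 + 119891)*(254173 - 222*(-253 - 59)) = -167849*(254173 - 222*(-312)) = -167849*(254173 + 69264) = -167849*323437 = -54288577013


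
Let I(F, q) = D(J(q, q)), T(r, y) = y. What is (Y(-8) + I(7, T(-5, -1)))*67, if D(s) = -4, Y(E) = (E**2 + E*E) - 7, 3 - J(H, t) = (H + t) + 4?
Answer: 7839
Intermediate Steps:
J(H, t) = -1 - H - t (J(H, t) = 3 - ((H + t) + 4) = 3 - (4 + H + t) = 3 + (-4 - H - t) = -1 - H - t)
Y(E) = -7 + 2*E**2 (Y(E) = (E**2 + E**2) - 7 = 2*E**2 - 7 = -7 + 2*E**2)
I(F, q) = -4
(Y(-8) + I(7, T(-5, -1)))*67 = ((-7 + 2*(-8)**2) - 4)*67 = ((-7 + 2*64) - 4)*67 = ((-7 + 128) - 4)*67 = (121 - 4)*67 = 117*67 = 7839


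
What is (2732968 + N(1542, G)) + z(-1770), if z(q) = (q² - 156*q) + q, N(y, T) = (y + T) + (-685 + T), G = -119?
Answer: 6140837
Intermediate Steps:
N(y, T) = -685 + y + 2*T (N(y, T) = (T + y) + (-685 + T) = -685 + y + 2*T)
z(q) = q² - 155*q
(2732968 + N(1542, G)) + z(-1770) = (2732968 + (-685 + 1542 + 2*(-119))) - 1770*(-155 - 1770) = (2732968 + (-685 + 1542 - 238)) - 1770*(-1925) = (2732968 + 619) + 3407250 = 2733587 + 3407250 = 6140837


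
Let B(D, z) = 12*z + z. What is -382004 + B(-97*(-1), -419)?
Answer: -387451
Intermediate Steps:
B(D, z) = 13*z
-382004 + B(-97*(-1), -419) = -382004 + 13*(-419) = -382004 - 5447 = -387451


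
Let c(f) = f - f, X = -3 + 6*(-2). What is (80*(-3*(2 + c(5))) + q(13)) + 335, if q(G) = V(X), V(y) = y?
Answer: -160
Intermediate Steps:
X = -15 (X = -3 - 12 = -15)
c(f) = 0
q(G) = -15
(80*(-3*(2 + c(5))) + q(13)) + 335 = (80*(-3*(2 + 0)) - 15) + 335 = (80*(-3*2) - 15) + 335 = (80*(-6) - 15) + 335 = (-480 - 15) + 335 = -495 + 335 = -160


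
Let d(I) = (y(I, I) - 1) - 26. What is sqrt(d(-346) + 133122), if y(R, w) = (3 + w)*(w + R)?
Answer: sqrt(370451) ≈ 608.65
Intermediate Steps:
y(R, w) = (3 + w)*(R + w)
d(I) = -27 + 2*I**2 + 6*I (d(I) = ((I**2 + 3*I + 3*I + I*I) - 1) - 26 = ((I**2 + 3*I + 3*I + I**2) - 1) - 26 = ((2*I**2 + 6*I) - 1) - 26 = (-1 + 2*I**2 + 6*I) - 26 = -27 + 2*I**2 + 6*I)
sqrt(d(-346) + 133122) = sqrt((-27 + 2*(-346)**2 + 6*(-346)) + 133122) = sqrt((-27 + 2*119716 - 2076) + 133122) = sqrt((-27 + 239432 - 2076) + 133122) = sqrt(237329 + 133122) = sqrt(370451)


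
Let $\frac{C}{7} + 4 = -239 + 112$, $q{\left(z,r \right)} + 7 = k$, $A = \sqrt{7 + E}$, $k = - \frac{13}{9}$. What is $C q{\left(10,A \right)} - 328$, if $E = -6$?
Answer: $\frac{66740}{9} \approx 7415.6$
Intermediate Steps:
$k = - \frac{13}{9}$ ($k = \left(-13\right) \frac{1}{9} = - \frac{13}{9} \approx -1.4444$)
$A = 1$ ($A = \sqrt{7 - 6} = \sqrt{1} = 1$)
$q{\left(z,r \right)} = - \frac{76}{9}$ ($q{\left(z,r \right)} = -7 - \frac{13}{9} = - \frac{76}{9}$)
$C = -917$ ($C = -28 + 7 \left(-239 + 112\right) = -28 + 7 \left(-127\right) = -28 - 889 = -917$)
$C q{\left(10,A \right)} - 328 = \left(-917\right) \left(- \frac{76}{9}\right) - 328 = \frac{69692}{9} - 328 = \frac{66740}{9}$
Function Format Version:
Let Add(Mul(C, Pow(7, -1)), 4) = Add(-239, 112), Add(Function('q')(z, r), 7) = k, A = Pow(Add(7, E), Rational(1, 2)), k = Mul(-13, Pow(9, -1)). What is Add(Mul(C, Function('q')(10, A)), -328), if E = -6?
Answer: Rational(66740, 9) ≈ 7415.6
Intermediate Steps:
k = Rational(-13, 9) (k = Mul(-13, Rational(1, 9)) = Rational(-13, 9) ≈ -1.4444)
A = 1 (A = Pow(Add(7, -6), Rational(1, 2)) = Pow(1, Rational(1, 2)) = 1)
Function('q')(z, r) = Rational(-76, 9) (Function('q')(z, r) = Add(-7, Rational(-13, 9)) = Rational(-76, 9))
C = -917 (C = Add(-28, Mul(7, Add(-239, 112))) = Add(-28, Mul(7, -127)) = Add(-28, -889) = -917)
Add(Mul(C, Function('q')(10, A)), -328) = Add(Mul(-917, Rational(-76, 9)), -328) = Add(Rational(69692, 9), -328) = Rational(66740, 9)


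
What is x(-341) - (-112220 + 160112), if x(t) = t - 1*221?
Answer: -48454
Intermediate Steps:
x(t) = -221 + t (x(t) = t - 221 = -221 + t)
x(-341) - (-112220 + 160112) = (-221 - 341) - (-112220 + 160112) = -562 - 1*47892 = -562 - 47892 = -48454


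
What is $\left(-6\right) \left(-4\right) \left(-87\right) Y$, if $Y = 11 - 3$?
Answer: $-16704$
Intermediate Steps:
$Y = 8$
$\left(-6\right) \left(-4\right) \left(-87\right) Y = \left(-6\right) \left(-4\right) \left(-87\right) 8 = 24 \left(-87\right) 8 = \left(-2088\right) 8 = -16704$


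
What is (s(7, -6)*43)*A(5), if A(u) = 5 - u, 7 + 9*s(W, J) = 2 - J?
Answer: 0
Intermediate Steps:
s(W, J) = -5/9 - J/9 (s(W, J) = -7/9 + (2 - J)/9 = -7/9 + (2/9 - J/9) = -5/9 - J/9)
(s(7, -6)*43)*A(5) = ((-5/9 - ⅑*(-6))*43)*(5 - 1*5) = ((-5/9 + ⅔)*43)*(5 - 5) = ((⅑)*43)*0 = (43/9)*0 = 0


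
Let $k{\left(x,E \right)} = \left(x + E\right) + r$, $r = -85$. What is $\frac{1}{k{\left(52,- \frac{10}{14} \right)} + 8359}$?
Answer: $\frac{7}{58277} \approx 0.00012012$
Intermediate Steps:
$k{\left(x,E \right)} = -85 + E + x$ ($k{\left(x,E \right)} = \left(x + E\right) - 85 = \left(E + x\right) - 85 = -85 + E + x$)
$\frac{1}{k{\left(52,- \frac{10}{14} \right)} + 8359} = \frac{1}{\left(-85 - \frac{10}{14} + 52\right) + 8359} = \frac{1}{\left(-85 - \frac{5}{7} + 52\right) + 8359} = \frac{1}{- \frac{236}{7} + 8359} = \frac{1}{\frac{58277}{7}} = \frac{7}{58277}$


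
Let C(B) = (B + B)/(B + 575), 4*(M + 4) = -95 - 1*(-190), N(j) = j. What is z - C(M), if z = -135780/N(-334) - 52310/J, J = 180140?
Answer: 2906893167253/7156836102 ≈ 406.17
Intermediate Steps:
M = 79/4 (M = -4 + (-95 - 1*(-190))/4 = -4 + (-95 + 190)/4 = -4 + (1/4)*95 = -4 + 95/4 = 79/4 ≈ 19.750)
C(B) = 2*B/(575 + B) (C(B) = (2*B)/(575 + B) = 2*B/(575 + B))
z = 1222096883/3008338 (z = -135780/(-334) - 52310/180140 = -135780*(-1/334) - 52310*1/180140 = 67890/167 - 5231/18014 = 1222096883/3008338 ≈ 406.24)
z - C(M) = 1222096883/3008338 - 2*79/(4*(575 + 79/4)) = 1222096883/3008338 - 2*79/(4*2379/4) = 1222096883/3008338 - 2*79*4/(4*2379) = 1222096883/3008338 - 1*158/2379 = 1222096883/3008338 - 158/2379 = 2906893167253/7156836102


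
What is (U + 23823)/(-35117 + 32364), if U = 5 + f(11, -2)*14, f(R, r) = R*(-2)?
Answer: -23520/2753 ≈ -8.5434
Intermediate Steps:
f(R, r) = -2*R
U = -303 (U = 5 - 2*11*14 = 5 - 22*14 = 5 - 308 = -303)
(U + 23823)/(-35117 + 32364) = (-303 + 23823)/(-35117 + 32364) = 23520/(-2753) = 23520*(-1/2753) = -23520/2753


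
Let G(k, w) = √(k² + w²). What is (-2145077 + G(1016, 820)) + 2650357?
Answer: 505280 + 4*√106541 ≈ 5.0659e+5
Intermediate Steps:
(-2145077 + G(1016, 820)) + 2650357 = (-2145077 + √(1016² + 820²)) + 2650357 = (-2145077 + √(1032256 + 672400)) + 2650357 = (-2145077 + √1704656) + 2650357 = (-2145077 + 4*√106541) + 2650357 = 505280 + 4*√106541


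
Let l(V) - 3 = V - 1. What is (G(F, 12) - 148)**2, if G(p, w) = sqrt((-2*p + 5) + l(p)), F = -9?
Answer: 20736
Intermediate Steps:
l(V) = 2 + V (l(V) = 3 + (V - 1) = 3 + (-1 + V) = 2 + V)
G(p, w) = sqrt(7 - p) (G(p, w) = sqrt((-2*p + 5) + (2 + p)) = sqrt((5 - 2*p) + (2 + p)) = sqrt(7 - p))
(G(F, 12) - 148)**2 = (sqrt(7 - 1*(-9)) - 148)**2 = (sqrt(7 + 9) - 148)**2 = (sqrt(16) - 148)**2 = (4 - 148)**2 = (-144)**2 = 20736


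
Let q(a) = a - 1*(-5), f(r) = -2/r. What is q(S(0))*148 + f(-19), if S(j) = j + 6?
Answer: 30934/19 ≈ 1628.1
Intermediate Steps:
S(j) = 6 + j
q(a) = 5 + a (q(a) = a + 5 = 5 + a)
q(S(0))*148 + f(-19) = (5 + (6 + 0))*148 - 2/(-19) = (5 + 6)*148 - 2*(-1/19) = 11*148 + 2/19 = 1628 + 2/19 = 30934/19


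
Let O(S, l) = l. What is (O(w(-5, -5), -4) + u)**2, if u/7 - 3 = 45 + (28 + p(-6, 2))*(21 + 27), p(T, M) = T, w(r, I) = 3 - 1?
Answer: 59660176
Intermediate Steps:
w(r, I) = 2
u = 7728 (u = 21 + 7*(45 + (28 - 6)*(21 + 27)) = 21 + 7*(45 + 22*48) = 21 + 7*(45 + 1056) = 21 + 7*1101 = 21 + 7707 = 7728)
(O(w(-5, -5), -4) + u)**2 = (-4 + 7728)**2 = 7724**2 = 59660176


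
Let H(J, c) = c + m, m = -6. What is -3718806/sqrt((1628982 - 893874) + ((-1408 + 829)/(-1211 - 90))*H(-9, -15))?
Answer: -1239602*sqrt(1244228717049)/318787783 ≈ -4337.4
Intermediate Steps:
H(J, c) = -6 + c (H(J, c) = c - 6 = -6 + c)
-3718806/sqrt((1628982 - 893874) + ((-1408 + 829)/(-1211 - 90))*H(-9, -15)) = -3718806/sqrt((1628982 - 893874) + ((-1408 + 829)/(-1211 - 90))*(-6 - 15)) = -3718806/sqrt(735108 - 579/(-1301)*(-21)) = -3718806/sqrt(735108 - 579*(-1/1301)*(-21)) = -3718806/sqrt(735108 + (579/1301)*(-21)) = -3718806/sqrt(735108 - 12159/1301) = -3718806*sqrt(1244228717049)/956363349 = -1239602*sqrt(1244228717049)/318787783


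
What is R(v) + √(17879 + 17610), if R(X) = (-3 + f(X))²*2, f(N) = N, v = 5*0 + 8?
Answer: 50 + √35489 ≈ 238.39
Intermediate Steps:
v = 8 (v = 0 + 8 = 8)
R(X) = 2*(-3 + X)² (R(X) = (-3 + X)²*2 = 2*(-3 + X)²)
R(v) + √(17879 + 17610) = 2*(-3 + 8)² + √(17879 + 17610) = 2*5² + √35489 = 2*25 + √35489 = 50 + √35489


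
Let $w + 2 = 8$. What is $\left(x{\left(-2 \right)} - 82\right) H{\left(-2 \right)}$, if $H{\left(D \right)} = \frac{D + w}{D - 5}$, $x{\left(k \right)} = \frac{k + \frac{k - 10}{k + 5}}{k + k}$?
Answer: $46$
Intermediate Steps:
$w = 6$ ($w = -2 + 8 = 6$)
$x{\left(k \right)} = \frac{k + \frac{-10 + k}{5 + k}}{2 k}$
$H{\left(D \right)} = \frac{6 + D}{-5 + D}$ ($H{\left(D \right)} = \frac{D + 6}{D - 5} = \frac{6 + D}{-5 + D}$)
$\left(x{\left(-2 \right)} - 82\right) H{\left(-2 \right)} = \left(\frac{-10 + \left(-2\right)^{2} + 6 \left(-2\right)}{2 \left(-2\right) \left(5 - 2\right)} - 82\right) \frac{6 - 2}{-5 - 2} = \left(\frac{1}{2} \left(- \frac{1}{2}\right) \frac{1}{3} \left(-10 + 4 - 12\right) - 82\right) \frac{1}{-7} \cdot 4 = \left(\frac{1}{2} \left(- \frac{1}{2}\right) \frac{1}{3} \left(-18\right) - 82\right) \left(\left(- \frac{1}{7}\right) 4\right) = \left(\frac{3}{2} - 82\right) \left(- \frac{4}{7}\right) = \left(- \frac{161}{2}\right) \left(- \frac{4}{7}\right) = 46$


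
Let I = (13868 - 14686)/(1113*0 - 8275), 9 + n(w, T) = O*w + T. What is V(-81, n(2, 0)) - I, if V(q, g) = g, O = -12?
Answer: -273893/8275 ≈ -33.099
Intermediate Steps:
n(w, T) = -9 + T - 12*w (n(w, T) = -9 + (-12*w + T) = -9 + (T - 12*w) = -9 + T - 12*w)
I = 818/8275 (I = -818/(0 - 8275) = -818/(-8275) = -818*(-1/8275) = 818/8275 ≈ 0.098852)
V(-81, n(2, 0)) - I = (-9 + 0 - 12*2) - 1*818/8275 = (-9 + 0 - 24) - 818/8275 = -33 - 818/8275 = -273893/8275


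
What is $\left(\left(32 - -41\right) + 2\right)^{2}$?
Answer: $5625$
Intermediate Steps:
$\left(\left(32 - -41\right) + 2\right)^{2} = \left(\left(32 + 41\right) + 2\right)^{2} = \left(73 + 2\right)^{2} = 75^{2} = 5625$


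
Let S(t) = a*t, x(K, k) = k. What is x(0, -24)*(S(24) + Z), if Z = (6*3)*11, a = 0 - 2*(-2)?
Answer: -7056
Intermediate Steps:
a = 4 (a = 0 + 4 = 4)
S(t) = 4*t
Z = 198 (Z = 18*11 = 198)
x(0, -24)*(S(24) + Z) = -24*(4*24 + 198) = -24*(96 + 198) = -24*294 = -7056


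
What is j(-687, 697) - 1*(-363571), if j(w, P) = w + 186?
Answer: 363070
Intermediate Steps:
j(w, P) = 186 + w
j(-687, 697) - 1*(-363571) = (186 - 687) - 1*(-363571) = -501 + 363571 = 363070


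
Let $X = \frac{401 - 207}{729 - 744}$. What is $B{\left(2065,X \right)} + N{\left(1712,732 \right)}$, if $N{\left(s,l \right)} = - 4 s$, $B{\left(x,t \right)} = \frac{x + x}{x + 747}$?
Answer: $- \frac{9626223}{1406} \approx -6846.5$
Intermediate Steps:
$X = - \frac{194}{15}$ ($X = \frac{194}{-15} = 194 \left(- \frac{1}{15}\right) = - \frac{194}{15} \approx -12.933$)
$B{\left(x,t \right)} = \frac{2 x}{747 + x}$
$B{\left(2065,X \right)} + N{\left(1712,732 \right)} = 2 \cdot 2065 \frac{1}{747 + 2065} - 6848 = 2 \cdot 2065 \cdot \frac{1}{2812} - 6848 = \frac{2065}{1406} - 6848 = - \frac{9626223}{1406}$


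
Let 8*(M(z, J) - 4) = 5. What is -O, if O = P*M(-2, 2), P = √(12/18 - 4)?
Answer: -37*I*√30/24 ≈ -8.4441*I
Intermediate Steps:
M(z, J) = 37/8 (M(z, J) = 4 + (⅛)*5 = 4 + 5/8 = 37/8)
P = I*√30/3 (P = √(12*(1/18) - 4) = √(⅔ - 4) = √(-10/3) = I*√30/3 ≈ 1.8257*I)
O = 37*I*√30/24 (O = (I*√30/3)*(37/8) = 37*I*√30/24 ≈ 8.4441*I)
-O = -37*I*√30/24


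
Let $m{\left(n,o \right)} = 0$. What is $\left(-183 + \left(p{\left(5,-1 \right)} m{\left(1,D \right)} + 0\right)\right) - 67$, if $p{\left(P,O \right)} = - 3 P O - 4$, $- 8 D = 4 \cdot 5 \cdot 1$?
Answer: $-250$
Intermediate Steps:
$D = - \frac{5}{2}$ ($D = - \frac{4 \cdot 5 \cdot 1}{8} = - \frac{20 \cdot 1}{8} = \left(- \frac{1}{8}\right) 20 = - \frac{5}{2} \approx -2.5$)
$p{\left(P,O \right)} = -4 - 3 O P$ ($p{\left(P,O \right)} = - 3 O P - 4 = -4 - 3 O P$)
$\left(-183 + \left(p{\left(5,-1 \right)} m{\left(1,D \right)} + 0\right)\right) - 67 = \left(-183 + \left(\left(-4 - \left(-3\right) 5\right) 0 + 0\right)\right) - 67 = \left(-183 + \left(\left(-4 + 15\right) 0 + 0\right)\right) - 67 = \left(-183 + \left(11 \cdot 0 + 0\right)\right) - 67 = \left(-183 + \left(0 + 0\right)\right) - 67 = \left(-183 + 0\right) - 67 = -183 - 67 = -250$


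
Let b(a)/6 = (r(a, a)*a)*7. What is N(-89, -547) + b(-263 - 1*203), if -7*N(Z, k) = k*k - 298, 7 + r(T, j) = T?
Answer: 64503981/7 ≈ 9.2148e+6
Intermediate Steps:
r(T, j) = -7 + T
N(Z, k) = 298/7 - k²/7 (N(Z, k) = -(k*k - 298)/7 = -(k² - 298)/7 = -(-298 + k²)/7 = 298/7 - k²/7)
b(a) = 42*a*(-7 + a) (b(a) = 6*(((-7 + a)*a)*7) = 6*((a*(-7 + a))*7) = 6*(7*a*(-7 + a)) = 42*a*(-7 + a))
N(-89, -547) + b(-263 - 1*203) = (298/7 - ⅐*(-547)²) + 42*(-263 - 1*203)*(-7 + (-263 - 1*203)) = (298/7 - ⅐*299209) + 42*(-263 - 203)*(-7 + (-263 - 203)) = (298/7 - 299209/7) + 42*(-466)*(-7 - 466) = -298911/7 + 42*(-466)*(-473) = -298911/7 + 9257556 = 64503981/7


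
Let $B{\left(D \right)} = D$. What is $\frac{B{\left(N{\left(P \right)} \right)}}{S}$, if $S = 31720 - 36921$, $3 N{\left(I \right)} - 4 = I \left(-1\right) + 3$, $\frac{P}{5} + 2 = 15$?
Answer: $\frac{58}{15603} \approx 0.0037172$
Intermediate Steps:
$P = 65$ ($P = -10 + 5 \cdot 15 = -10 + 75 = 65$)
$N{\left(I \right)} = \frac{7}{3} - \frac{I}{3}$ ($N{\left(I \right)} = \frac{4}{3} + \frac{I \left(-1\right) + 3}{3} = \frac{4}{3} + \frac{- I + 3}{3} = \frac{4}{3} + \frac{3 - I}{3} = \frac{4}{3} - \left(-1 + \frac{I}{3}\right) = \frac{7}{3} - \frac{I}{3}$)
$S = -5201$
$\frac{B{\left(N{\left(P \right)} \right)}}{S} = \frac{\frac{7}{3} - \frac{65}{3}}{-5201} = \left(\frac{7}{3} - \frac{65}{3}\right) \left(- \frac{1}{5201}\right) = \left(- \frac{58}{3}\right) \left(- \frac{1}{5201}\right) = \frac{58}{15603}$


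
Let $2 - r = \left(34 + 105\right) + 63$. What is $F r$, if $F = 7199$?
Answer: $-1439800$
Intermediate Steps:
$r = -200$ ($r = 2 - \left(\left(34 + 105\right) + 63\right) = 2 - \left(139 + 63\right) = 2 - 202 = -200$)
$F r = 7199 \left(-200\right) = -1439800$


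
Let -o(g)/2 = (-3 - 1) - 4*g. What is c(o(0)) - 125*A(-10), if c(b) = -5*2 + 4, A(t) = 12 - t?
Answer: -2756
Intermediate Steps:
o(g) = 8 + 8*g (o(g) = -2*((-3 - 1) - 4*g) = -2*(-4 - 4*g) = 8 + 8*g)
c(b) = -6 (c(b) = -10 + 4 = -6)
c(o(0)) - 125*A(-10) = -6 - 125*(12 - 1*(-10)) = -6 - 125*(12 + 10) = -6 - 125*22 = -6 - 2750 = -2756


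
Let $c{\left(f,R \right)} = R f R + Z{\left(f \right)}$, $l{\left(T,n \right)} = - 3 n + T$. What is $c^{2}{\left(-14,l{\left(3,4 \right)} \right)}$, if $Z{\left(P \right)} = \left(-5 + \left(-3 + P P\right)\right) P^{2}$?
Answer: $1275489796$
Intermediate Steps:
$l{\left(T,n \right)} = T - 3 n$
$Z{\left(P \right)} = P^{2} \left(-8 + P^{2}\right)$ ($Z{\left(P \right)} = \left(-5 + \left(-3 + P^{2}\right)\right) P^{2} = \left(-8 + P^{2}\right) P^{2} = P^{2} \left(-8 + P^{2}\right)$)
$c{\left(f,R \right)} = f R^{2} + f^{2} \left(-8 + f^{2}\right)$ ($c{\left(f,R \right)} = R f R + f^{2} \left(-8 + f^{2}\right) = f R^{2} + f^{2} \left(-8 + f^{2}\right)$)
$c^{2}{\left(-14,l{\left(3,4 \right)} \right)} = \left(- 14 \left(\left(3 - 12\right)^{2} - 14 \left(-8 + \left(-14\right)^{2}\right)\right)\right)^{2} = \left(- 14 \left(\left(3 - 12\right)^{2} - 14 \left(-8 + 196\right)\right)\right)^{2} = \left(- 14 \left(\left(-9\right)^{2} - 2632\right)\right)^{2} = \left(- 14 \left(81 - 2632\right)\right)^{2} = \left(\left(-14\right) \left(-2551\right)\right)^{2} = 35714^{2} = 1275489796$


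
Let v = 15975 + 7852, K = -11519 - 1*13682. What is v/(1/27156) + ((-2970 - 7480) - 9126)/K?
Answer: 16306206567988/25201 ≈ 6.4705e+8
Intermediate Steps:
K = -25201 (K = -11519 - 13682 = -25201)
v = 23827
v/(1/27156) + ((-2970 - 7480) - 9126)/K = 23827/(1/27156) + ((-2970 - 7480) - 9126)/(-25201) = 23827/(1/27156) + (-10450 - 9126)*(-1/25201) = 23827*27156 - 19576*(-1/25201) = 647046012 + 19576/25201 = 16306206567988/25201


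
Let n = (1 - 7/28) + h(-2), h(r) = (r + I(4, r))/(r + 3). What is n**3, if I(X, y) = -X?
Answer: -9261/64 ≈ -144.70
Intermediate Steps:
h(r) = (-4 + r)/(3 + r) (h(r) = (r - 1*4)/(r + 3) = (r - 4)/(3 + r) = (-4 + r)/(3 + r))
n = -21/4 (n = (1 - 7/28) + (-4 - 2)/(3 - 2) = (1 - 7*1/28) - 6/1 = (1 - 1/4) + 1*(-6) = 3/4 - 6 = -21/4 ≈ -5.2500)
n**3 = (-21/4)**3 = -9261/64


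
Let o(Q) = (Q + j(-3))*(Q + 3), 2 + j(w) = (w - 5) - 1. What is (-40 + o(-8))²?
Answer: 3025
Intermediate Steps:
j(w) = -8 + w (j(w) = -2 + ((w - 5) - 1) = -2 + ((-5 + w) - 1) = -2 + (-6 + w) = -8 + w)
o(Q) = (-11 + Q)*(3 + Q) (o(Q) = (Q + (-8 - 3))*(Q + 3) = (Q - 11)*(3 + Q) = (-11 + Q)*(3 + Q))
(-40 + o(-8))² = (-40 + (-33 + (-8)² - 8*(-8)))² = (-40 + (-33 + 64 + 64))² = (-40 + 95)² = 55² = 3025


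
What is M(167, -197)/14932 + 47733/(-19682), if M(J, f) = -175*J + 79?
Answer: -160800091/36736453 ≈ -4.3771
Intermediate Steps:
M(J, f) = 79 - 175*J
M(167, -197)/14932 + 47733/(-19682) = (79 - 175*167)/14932 + 47733/(-19682) = (79 - 29225)*(1/14932) + 47733*(-1/19682) = -29146*1/14932 - 47733/19682 = -14573/7466 - 47733/19682 = -160800091/36736453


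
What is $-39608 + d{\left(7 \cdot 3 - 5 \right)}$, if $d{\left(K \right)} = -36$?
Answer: $-39644$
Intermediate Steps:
$-39608 + d{\left(7 \cdot 3 - 5 \right)} = -39608 - 36 = -39644$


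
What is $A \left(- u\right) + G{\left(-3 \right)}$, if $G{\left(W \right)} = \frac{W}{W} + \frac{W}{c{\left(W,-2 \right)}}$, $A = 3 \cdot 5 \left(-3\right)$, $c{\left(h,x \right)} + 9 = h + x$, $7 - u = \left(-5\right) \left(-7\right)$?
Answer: $- \frac{17623}{14} \approx -1258.8$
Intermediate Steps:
$u = -28$ ($u = 7 - \left(-5\right) \left(-7\right) = 7 - 35 = -28$)
$c{\left(h,x \right)} = -9 + h + x$ ($c{\left(h,x \right)} = -9 + \left(h + x\right) = -9 + h + x$)
$A = -45$ ($A = 15 \left(-3\right) = -45$)
$G{\left(W \right)} = 1 + \frac{W}{-11 + W}$ ($G{\left(W \right)} = \frac{W}{W} + \frac{W}{-9 + W - 2} = 1 + \frac{W}{-11 + W}$)
$A \left(- u\right) + G{\left(-3 \right)} = - 45 \left(\left(-1\right) \left(-28\right)\right) + \frac{-11 + 2 \left(-3\right)}{-11 - 3} = \left(-45\right) 28 + \frac{-11 - 6}{-14} = -1260 - - \frac{17}{14} = -1260 + \frac{17}{14} = - \frac{17623}{14}$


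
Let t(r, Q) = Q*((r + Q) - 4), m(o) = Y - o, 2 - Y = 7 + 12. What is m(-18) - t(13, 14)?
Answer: -321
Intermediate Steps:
Y = -17 (Y = 2 - (7 + 12) = 2 - 1*19 = 2 - 19 = -17)
m(o) = -17 - o
t(r, Q) = Q*(-4 + Q + r) (t(r, Q) = Q*((Q + r) - 4) = Q*(-4 + Q + r))
m(-18) - t(13, 14) = (-17 - 1*(-18)) - 14*(-4 + 14 + 13) = (-17 + 18) - 14*23 = 1 - 1*322 = 1 - 322 = -321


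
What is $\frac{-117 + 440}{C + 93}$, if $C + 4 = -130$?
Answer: $- \frac{323}{41} \approx -7.8781$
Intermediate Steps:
$C = -134$ ($C = -4 - 130 = -134$)
$\frac{-117 + 440}{C + 93} = \frac{-117 + 440}{-134 + 93} = \frac{323}{-41} = 323 \left(- \frac{1}{41}\right) = - \frac{323}{41}$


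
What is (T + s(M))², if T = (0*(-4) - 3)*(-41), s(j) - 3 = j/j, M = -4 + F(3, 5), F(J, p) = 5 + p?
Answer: 16129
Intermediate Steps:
M = 6 (M = -4 + (5 + 5) = -4 + 10 = 6)
s(j) = 4 (s(j) = 3 + j/j = 3 + 1 = 4)
T = 123 (T = (0 - 3)*(-41) = -3*(-41) = 123)
(T + s(M))² = (123 + 4)² = 127² = 16129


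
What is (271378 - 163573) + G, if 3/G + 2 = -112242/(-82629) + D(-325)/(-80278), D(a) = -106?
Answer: 76309323343914/707876629 ≈ 1.0780e+5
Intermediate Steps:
G = -3316645431/707876629 (G = 3/(-2 + (-112242/(-82629) - 106/(-80278))) = 3/(-2 + (-112242*(-1/82629) - 106*(-1/80278))) = 3/(-2 + (37414/27543 + 53/40139)) = 3/(-2 + 1503220325/1105548477) = 3/(-707876629/1105548477) = 3*(-1105548477/707876629) = -3316645431/707876629 ≈ -4.6853)
(271378 - 163573) + G = (271378 - 163573) - 3316645431/707876629 = 107805 - 3316645431/707876629 = 76309323343914/707876629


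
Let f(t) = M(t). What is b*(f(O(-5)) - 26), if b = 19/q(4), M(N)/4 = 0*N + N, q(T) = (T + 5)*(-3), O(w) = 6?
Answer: 38/27 ≈ 1.4074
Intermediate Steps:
q(T) = -15 - 3*T (q(T) = (5 + T)*(-3) = -15 - 3*T)
M(N) = 4*N (M(N) = 4*(0*N + N) = 4*(0 + N) = 4*N)
f(t) = 4*t
b = -19/27 (b = 19/(-15 - 3*4) = 19/(-15 - 12) = 19/(-27) = 19*(-1/27) = -19/27 ≈ -0.70370)
b*(f(O(-5)) - 26) = -19*(4*6 - 26)/27 = -19*(24 - 26)/27 = -19/27*(-2) = 38/27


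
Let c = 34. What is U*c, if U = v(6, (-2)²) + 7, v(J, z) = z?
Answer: 374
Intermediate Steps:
U = 11 (U = (-2)² + 7 = 4 + 7 = 11)
U*c = 11*34 = 374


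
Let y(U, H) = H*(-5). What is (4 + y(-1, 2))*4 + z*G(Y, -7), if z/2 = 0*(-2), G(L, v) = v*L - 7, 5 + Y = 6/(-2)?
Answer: -24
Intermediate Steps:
y(U, H) = -5*H
Y = -8 (Y = -5 + 6/(-2) = -5 + 6*(-½) = -5 - 3 = -8)
G(L, v) = -7 + L*v (G(L, v) = L*v - 7 = -7 + L*v)
z = 0 (z = 2*(0*(-2)) = 2*0 = 0)
(4 + y(-1, 2))*4 + z*G(Y, -7) = (4 - 5*2)*4 + 0*(-7 - 8*(-7)) = (4 - 10)*4 + 0*(-7 + 56) = -6*4 + 0*49 = -24 + 0 = -24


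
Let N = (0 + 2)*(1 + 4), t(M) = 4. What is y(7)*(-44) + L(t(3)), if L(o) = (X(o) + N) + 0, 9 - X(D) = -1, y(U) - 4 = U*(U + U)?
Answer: -4468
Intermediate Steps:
y(U) = 4 + 2*U**2 (y(U) = 4 + U*(U + U) = 4 + U*(2*U) = 4 + 2*U**2)
X(D) = 10 (X(D) = 9 - 1*(-1) = 9 + 1 = 10)
N = 10 (N = 2*5 = 10)
L(o) = 20 (L(o) = (10 + 10) + 0 = 20 + 0 = 20)
y(7)*(-44) + L(t(3)) = (4 + 2*7**2)*(-44) + 20 = (4 + 2*49)*(-44) + 20 = (4 + 98)*(-44) + 20 = 102*(-44) + 20 = -4488 + 20 = -4468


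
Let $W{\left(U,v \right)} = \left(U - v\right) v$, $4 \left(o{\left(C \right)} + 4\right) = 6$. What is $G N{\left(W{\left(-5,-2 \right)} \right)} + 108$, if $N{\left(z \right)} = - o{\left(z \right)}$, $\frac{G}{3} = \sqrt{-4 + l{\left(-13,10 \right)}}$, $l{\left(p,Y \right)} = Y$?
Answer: $108 + \frac{15 \sqrt{6}}{2} \approx 126.37$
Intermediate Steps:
$o{\left(C \right)} = - \frac{5}{2}$ ($o{\left(C \right)} = -4 + \frac{1}{4} \cdot 6 = -4 + \frac{3}{2} = - \frac{5}{2}$)
$W{\left(U,v \right)} = v \left(U - v\right)$
$G = 3 \sqrt{6}$ ($G = 3 \sqrt{-4 + 10} = 3 \sqrt{6} \approx 7.3485$)
$N{\left(z \right)} = \frac{5}{2}$ ($N{\left(z \right)} = \left(-1\right) \left(- \frac{5}{2}\right) = \frac{5}{2}$)
$G N{\left(W{\left(-5,-2 \right)} \right)} + 108 = 3 \sqrt{6} \cdot \frac{5}{2} + 108 = \frac{15 \sqrt{6}}{2} + 108 = 108 + \frac{15 \sqrt{6}}{2}$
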